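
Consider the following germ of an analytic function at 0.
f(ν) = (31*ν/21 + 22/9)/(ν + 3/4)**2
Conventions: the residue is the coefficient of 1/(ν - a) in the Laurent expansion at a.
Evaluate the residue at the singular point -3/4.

At the order-2 pole -3/4 set g(ν) = (ν - (-3/4))^2*f(ν) = 31*ν/21 + 22/9.
Order-2 pole: residue = g'(a); g'(-3/4) = 31/21, so the residue is 31/21.

The residue is 31/21.


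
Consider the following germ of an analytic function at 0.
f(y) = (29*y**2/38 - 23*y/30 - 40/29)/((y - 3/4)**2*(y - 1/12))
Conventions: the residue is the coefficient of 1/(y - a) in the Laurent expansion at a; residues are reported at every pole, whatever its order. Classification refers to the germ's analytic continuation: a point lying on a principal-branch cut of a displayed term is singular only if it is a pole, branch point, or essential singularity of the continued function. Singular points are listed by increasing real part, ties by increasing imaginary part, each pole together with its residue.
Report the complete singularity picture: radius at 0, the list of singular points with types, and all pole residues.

Denominator factor (y - 1/12): pole of order 1 at 1/12, modulus 1/12.
Denominator factor (y - 3/4)^2: pole of order 2 at 3/4, modulus 3/4.
The radius of convergence is the smallest modulus among the singular points: 1/12.
At the order-1 pole 1/12 set g(y) = (y - (1/12))*f(y) = (29*y**2/38 - 23*y/30 - 40/29)/(y - 3/4)**2.
Simple pole: residue = g(a) at a = 1/12, which is -1140887/352640.
At the order-2 pole 3/4 set g(y) = (y - (3/4))^2*f(y) = (29*y**2/38 - 23*y/30 - 40/29)/(y - 1/12).
Order-2 pole: residue = g'(a); g'(3/4) = 1410007/352640, so the residue is 1410007/352640.
List the singular points by increasing real part (a conjugate pair: the negative imaginary part first).

Radius of convergence at 0: 1/12.
At 1/12: a pole of order 1; residue -1140887/352640.
At 3/4: a pole of order 2; residue 1410007/352640.


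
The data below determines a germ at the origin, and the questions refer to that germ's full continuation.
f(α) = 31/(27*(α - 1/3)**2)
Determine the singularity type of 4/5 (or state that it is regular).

Denominator factors: α - 1/3 = 7/15 at α = 4/5 — none vanishes.
So the germ continues analytically to 4/5.

The point is a regular point.


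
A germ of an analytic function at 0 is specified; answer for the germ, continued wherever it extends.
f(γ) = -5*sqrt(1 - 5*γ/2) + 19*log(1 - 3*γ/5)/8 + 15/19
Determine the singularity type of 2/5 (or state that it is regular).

The term (-5)*sqrt(1 - γ/(2/5)) has argument 1 - 2/5/(2/5) = 0 at 2/5: a square-root (algebraic, two-sheeted) branch point; the remaining terms are analytic or single-valued there.

The point is an algebraic (square-root) branch point.


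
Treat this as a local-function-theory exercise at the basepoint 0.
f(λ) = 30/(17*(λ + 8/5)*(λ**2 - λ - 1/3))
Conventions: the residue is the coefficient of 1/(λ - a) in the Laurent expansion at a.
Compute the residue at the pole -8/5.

At the order-1 pole -8/5 set g(λ) = (λ - (-8/5))*f(λ) = 30/(17*(λ**2 - λ - 1/3)).
Simple pole: residue = g(a) at a = -8/5, which is 2250/4879.

The residue is 2250/4879.


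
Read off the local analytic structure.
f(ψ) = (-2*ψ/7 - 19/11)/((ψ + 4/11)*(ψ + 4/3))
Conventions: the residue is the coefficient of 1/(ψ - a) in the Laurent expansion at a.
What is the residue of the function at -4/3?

The residue is 311/224.

At the order-1 pole -4/3 set g(ψ) = (ψ - (-4/3))*f(ψ) = (-2*ψ/7 - 19/11)/(ψ + 4/11).
Simple pole: residue = g(a) at a = -4/3, which is 311/224.


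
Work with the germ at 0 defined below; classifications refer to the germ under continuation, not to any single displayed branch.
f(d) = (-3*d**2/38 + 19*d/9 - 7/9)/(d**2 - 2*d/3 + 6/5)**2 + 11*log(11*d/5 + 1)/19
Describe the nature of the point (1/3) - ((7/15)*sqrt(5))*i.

The point is a pole of order 2.

The denominator factor d**2 - 2*d/3 + 6/5 vanishes at (1/3) - ((7/15)*sqrt(5))*i and appears to the power 2; the numerator there equals (8/2565) - ((2464/2565)*sqrt(5))*i, nonzero, and no other factor vanishes.
The branch terms are analytic at this point.
Hence a pole whose order is the multiplicity, 2.


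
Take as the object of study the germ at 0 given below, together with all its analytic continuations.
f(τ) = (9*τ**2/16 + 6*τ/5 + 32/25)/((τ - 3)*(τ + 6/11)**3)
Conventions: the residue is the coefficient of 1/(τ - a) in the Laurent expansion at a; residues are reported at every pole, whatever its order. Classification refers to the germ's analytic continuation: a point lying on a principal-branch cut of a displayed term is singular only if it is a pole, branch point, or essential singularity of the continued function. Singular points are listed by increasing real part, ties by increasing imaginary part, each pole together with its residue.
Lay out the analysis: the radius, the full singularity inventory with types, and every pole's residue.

Denominator factor (τ + 6/11)^3: pole of order 3 at -6/11, modulus 6/11.
Denominator factor (τ - 3): pole of order 1 at 3, modulus 3.
The radius of convergence is the smallest modulus among the singular points: 6/11.
At the order-3 pole -6/11 set g(τ) = (τ - (-6/11))^3*f(τ) = (9*τ**2/16 + 6*τ/5 + 32/25)/(τ - 3).
Order-3 pole: residue = g''(a)/2; g''(-6/11) = -5293387/11863800, so the residue is -5293387/23727600.
At the order-1 pole 3 set g(τ) = (τ - (3))*f(τ) = (9*τ**2/16 + 6*τ/5 + 32/25)/(τ + 6/11)**3.
Simple pole: residue = g(a) at a = 3, which is 5293387/23727600.
List the singular points by increasing real part (a conjugate pair: the negative imaginary part first).

Radius of convergence at 0: 6/11.
At -6/11: a pole of order 3; residue -5293387/23727600.
At 3: a pole of order 1; residue 5293387/23727600.


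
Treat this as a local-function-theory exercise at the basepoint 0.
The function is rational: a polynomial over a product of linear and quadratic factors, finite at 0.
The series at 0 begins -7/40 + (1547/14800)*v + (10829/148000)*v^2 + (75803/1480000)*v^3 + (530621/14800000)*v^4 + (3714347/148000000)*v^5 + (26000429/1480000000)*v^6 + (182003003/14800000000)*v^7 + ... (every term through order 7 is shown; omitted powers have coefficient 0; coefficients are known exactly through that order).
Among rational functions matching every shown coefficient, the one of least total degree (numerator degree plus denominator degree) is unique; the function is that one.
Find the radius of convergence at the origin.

No rational of total degree below 2 reproduces all 8 coefficients; solving the [1/1] Pade equations on them gives f(v) = (1/4 - 12*v/37)/(v - 10/7), whose expansion matches every shown term.
Denominator factor (v - 10/7): pole of order 1 at 10/7, modulus 10/7.
The radius of convergence is the smallest modulus among the singular points: 10/7.

The radius of convergence is 10/7.


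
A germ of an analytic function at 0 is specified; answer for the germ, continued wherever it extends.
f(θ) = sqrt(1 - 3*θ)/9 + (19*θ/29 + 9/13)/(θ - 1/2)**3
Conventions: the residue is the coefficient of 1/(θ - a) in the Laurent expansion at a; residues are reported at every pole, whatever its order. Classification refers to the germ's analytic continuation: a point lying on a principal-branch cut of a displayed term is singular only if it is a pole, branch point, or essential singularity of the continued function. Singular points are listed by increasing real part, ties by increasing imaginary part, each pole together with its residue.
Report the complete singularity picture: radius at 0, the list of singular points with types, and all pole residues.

Radius of convergence at 0: 1/3.
At 1/3: an algebraic (square-root) branch point.
At 1/2: a pole of order 3; residue 0.

Denominator factor (θ - 1/2)^3: pole of order 3 at 1/2, modulus 1/2.
Branch term (1/9)*sqrt(1 - θ/(1/3)): its argument vanishes at θ = 1/3, a square-root branch point, modulus 1/3.
The radius of convergence is the smallest modulus among the singular points: 1/3.
The branch term is analytic at 1/2 and contributes nothing to the residue; only the rational part matters.
At the order-3 pole 1/2 set g(θ) = (θ - (1/2))^3*(rational part) = 19*θ/29 + 9/13.
Order-3 pole: residue = g''(a)/2; g''(1/2) = 0, so the residue is 0.
List the singular points by increasing real part (a conjugate pair: the negative imaginary part first).


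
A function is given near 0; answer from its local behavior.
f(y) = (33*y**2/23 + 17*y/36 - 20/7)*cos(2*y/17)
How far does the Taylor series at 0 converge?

The radius of convergence is infinite.

The factor cos(2*y/17) is entire and contributes no finite singular point.
The polynomial part has no poles.
No finite singular points: the Taylor series at 0 converges everywhere.


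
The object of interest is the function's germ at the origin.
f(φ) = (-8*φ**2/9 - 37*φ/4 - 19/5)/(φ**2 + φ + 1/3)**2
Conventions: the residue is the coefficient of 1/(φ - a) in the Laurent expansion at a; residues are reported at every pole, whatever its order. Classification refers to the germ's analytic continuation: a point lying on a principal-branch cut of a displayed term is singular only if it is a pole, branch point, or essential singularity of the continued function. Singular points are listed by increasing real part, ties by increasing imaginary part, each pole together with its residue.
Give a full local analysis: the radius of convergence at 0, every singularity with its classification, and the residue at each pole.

Denominator factor (φ**2 + φ + 1/3)^2: discriminant -1/3, complex-conjugate roots (-1/2) + ((1/6)*sqrt(3))*i and (-1/2) - ((1/6)*sqrt(3))*i; poles of order 2, moduli (1/3)*sqrt(3) and (1/3)*sqrt(3).
The radius of convergence is the smallest modulus among the singular points: (1/3)*sqrt(3).
The factor φ**2 + φ + 1/3 splits as (φ - a)(φ - a') with a = (-1/2) - ((1/6)*sqrt(3))*i, a' = (-1/2) + ((1/6)*sqrt(3))*i. At the order-2 pole a set g(φ) = (φ - a)^2*f(φ) = [-8*φ**2/9 - 37*φ/4 - 19/5] / (φ - a')^2.
Order-2 pole: residue = g'(a); g'((-1/2) - ((1/6)*sqrt(3))*i) = ((571/180)*sqrt(3))*i, so the residue is ((571/180)*sqrt(3))*i.
The factor φ**2 + φ + 1/3 splits as (φ - a)(φ - a') with a = (-1/2) + ((1/6)*sqrt(3))*i, a' = (-1/2) - ((1/6)*sqrt(3))*i. At the order-2 pole a set g(φ) = (φ - a)^2*f(φ) = [-8*φ**2/9 - 37*φ/4 - 19/5] / (φ - a')^2.
Order-2 pole: residue = g'(a); g'((-1/2) + ((1/6)*sqrt(3))*i) = -((571/180)*sqrt(3))*i, so the residue is -((571/180)*sqrt(3))*i.
List the singular points by increasing real part (a conjugate pair: the negative imaginary part first).

Radius of convergence at 0: (1/3)*sqrt(3).
At (-1/2) - ((1/6)*sqrt(3))*i: a pole of order 2; residue ((571/180)*sqrt(3))*i.
At (-1/2) + ((1/6)*sqrt(3))*i: a pole of order 2; residue -((571/180)*sqrt(3))*i.


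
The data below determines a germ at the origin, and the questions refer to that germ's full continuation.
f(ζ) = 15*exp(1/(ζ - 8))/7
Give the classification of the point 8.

The exponent 1/(ζ - (8)) has a pole at 8, so exp(1/(ζ - (8))) takes every nonzero value near it: an essential singularity (not a pole of any order).

The point is an essential singularity.


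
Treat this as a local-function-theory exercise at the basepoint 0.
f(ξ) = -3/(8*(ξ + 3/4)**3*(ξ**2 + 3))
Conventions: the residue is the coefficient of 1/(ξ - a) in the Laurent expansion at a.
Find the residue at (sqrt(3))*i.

The factor ξ**2 + 3 splits as (ξ - a)(ξ - a') with a = (sqrt(3))*i, a' = -(sqrt(3))*i. At the order-1 pole a set g(ξ) = (ξ - a)*f(ξ) = [-3/(8*(ξ + 3/4)**3)] / (ξ - a').
Simple pole: residue = g(a) at a = (sqrt(3))*i, which is (-112/20577) - ((60/6859)*sqrt(3))*i.

The residue is (-112/20577) - ((60/6859)*sqrt(3))*i.


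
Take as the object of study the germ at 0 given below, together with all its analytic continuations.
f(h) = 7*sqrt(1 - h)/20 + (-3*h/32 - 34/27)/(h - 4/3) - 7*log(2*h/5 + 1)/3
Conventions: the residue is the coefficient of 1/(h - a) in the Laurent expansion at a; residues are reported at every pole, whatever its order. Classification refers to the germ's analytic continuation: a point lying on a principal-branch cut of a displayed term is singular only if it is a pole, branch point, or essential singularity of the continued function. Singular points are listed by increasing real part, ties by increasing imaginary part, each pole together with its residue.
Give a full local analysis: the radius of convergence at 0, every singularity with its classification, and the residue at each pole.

Denominator factor (h - 4/3): pole of order 1 at 4/3, modulus 4/3.
Branch term (-7/3)*log(1 - h/(-5/2)): its argument vanishes at h = -5/2, a logarithmic branch point, modulus 5/2.
Branch term (7/20)*sqrt(1 - h/(1)): its argument vanishes at h = 1, a square-root branch point, modulus 1.
The radius of convergence is the smallest modulus among the singular points: 1.
The branch terms are analytic at 4/3 and contribute nothing to the residue; only the rational part matters.
At the order-1 pole 4/3 set g(h) = (h - (4/3))*(rational part) = -3*h/32 - 34/27.
Simple pole: residue = g(a) at a = 4/3, which is -299/216.
List the singular points by increasing real part (a conjugate pair: the negative imaginary part first).

Radius of convergence at 0: 1.
At -5/2: a logarithmic branch point.
At 1: an algebraic (square-root) branch point.
At 4/3: a pole of order 1; residue -299/216.


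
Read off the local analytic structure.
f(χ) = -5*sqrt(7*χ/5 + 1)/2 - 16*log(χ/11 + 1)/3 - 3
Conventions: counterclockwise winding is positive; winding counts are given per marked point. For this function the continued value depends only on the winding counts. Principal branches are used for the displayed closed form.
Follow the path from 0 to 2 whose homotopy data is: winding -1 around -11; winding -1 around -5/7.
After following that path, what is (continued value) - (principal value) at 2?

The rational part is single-valued and drops out of the difference; each branch term changes only by its own monodromy.
(-16/3)*log(1 - χ/(-11)): each positive loop around -11 adds 2*pi*i to the log, so winding -1 contributes (-16/3)*(-1)*2*pi*i = (32/3)*pi*i.
(-5/2)*sqrt(1 - χ/(-5/7)): winding -1 is odd, the square root flips sign, contributing -2*(-5/2)*sqrt(1 - (2)/(-5/7)) = -2*(-5/2)*sqrt(19/5) = sqrt(95).
Summing the contributions at χ = 2 gives (sqrt(95)) + ((32/3)*pi)*i.

Continued minus principal equals (sqrt(95)) + ((32/3)*pi)*i.


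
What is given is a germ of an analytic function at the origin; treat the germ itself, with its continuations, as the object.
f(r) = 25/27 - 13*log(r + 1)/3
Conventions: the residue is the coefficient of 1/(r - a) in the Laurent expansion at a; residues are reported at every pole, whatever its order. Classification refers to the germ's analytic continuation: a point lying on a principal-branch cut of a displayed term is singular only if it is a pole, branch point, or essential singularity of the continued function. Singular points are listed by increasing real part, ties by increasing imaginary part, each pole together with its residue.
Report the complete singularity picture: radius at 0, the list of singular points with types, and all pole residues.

Branch term (-13/3)*log(1 - r/(-1)): its argument vanishes at r = -1, a logarithmic branch point, modulus 1.
The radius of convergence is the smallest modulus among the singular points: 1.

Radius of convergence at 0: 1.
At -1: a logarithmic branch point.


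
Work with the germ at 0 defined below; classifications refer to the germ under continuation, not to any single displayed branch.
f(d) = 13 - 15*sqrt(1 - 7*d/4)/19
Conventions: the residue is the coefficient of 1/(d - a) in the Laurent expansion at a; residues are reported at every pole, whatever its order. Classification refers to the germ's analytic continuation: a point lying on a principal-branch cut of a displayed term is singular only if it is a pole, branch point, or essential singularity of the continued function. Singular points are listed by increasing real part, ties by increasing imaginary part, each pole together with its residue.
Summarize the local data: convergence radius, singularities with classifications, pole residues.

Radius of convergence at 0: 4/7.
At 4/7: an algebraic (square-root) branch point.

Branch term (-15/19)*sqrt(1 - d/(4/7)): its argument vanishes at d = 4/7, a square-root branch point, modulus 4/7.
The radius of convergence is the smallest modulus among the singular points: 4/7.


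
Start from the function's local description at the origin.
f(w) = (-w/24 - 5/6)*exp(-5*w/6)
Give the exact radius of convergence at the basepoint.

The factor exp(-5*w/6) is entire and contributes no finite singular point.
The polynomial part has no poles.
No finite singular points: the Taylor series at 0 converges everywhere.

The radius of convergence is infinite.


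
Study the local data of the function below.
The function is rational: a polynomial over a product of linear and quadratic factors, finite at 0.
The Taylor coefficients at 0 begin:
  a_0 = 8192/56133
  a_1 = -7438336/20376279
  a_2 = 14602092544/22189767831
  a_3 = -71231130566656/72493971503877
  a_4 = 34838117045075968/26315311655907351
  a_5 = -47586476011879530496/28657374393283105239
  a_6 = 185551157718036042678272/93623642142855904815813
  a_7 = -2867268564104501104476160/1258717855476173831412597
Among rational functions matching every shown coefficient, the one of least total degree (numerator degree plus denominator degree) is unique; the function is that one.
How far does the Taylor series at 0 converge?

The radius of convergence is 9/8.

No rational of total degree below 5 reproduces all 8 coefficients; solving the [0/5] Pade equations on them gives f(k) = -8/(7*(k + 9/8)**3*(k**2 + 10*k/11 - 11/2)), whose expansion matches every shown term.
Denominator factor (k**2 + 10*k/11 - 11/2): discriminant 2762/121, real irrational roots -5/11 + (1/22)*sqrt(2762) and -5/11 - (1/22)*sqrt(2762); poles of order 1, moduli -5/11 + (1/22)*sqrt(2762) and 5/11 + (1/22)*sqrt(2762).
Denominator factor (k + 9/8)^3: pole of order 3 at -9/8, modulus 9/8.
The radius of convergence is the smallest modulus among the singular points: 9/8.


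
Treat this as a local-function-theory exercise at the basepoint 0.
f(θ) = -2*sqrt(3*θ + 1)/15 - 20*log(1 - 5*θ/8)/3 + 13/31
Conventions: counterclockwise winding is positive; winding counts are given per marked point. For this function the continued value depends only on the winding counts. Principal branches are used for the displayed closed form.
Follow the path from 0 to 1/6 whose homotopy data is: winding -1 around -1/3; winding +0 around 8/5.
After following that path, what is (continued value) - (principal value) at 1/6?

Continued minus principal equals (2/15)*sqrt(6).

The rational part is single-valued and drops out of the difference; each branch term changes only by its own monodromy.
(-2/15)*sqrt(1 - θ/(-1/3)): winding -1 is odd, the square root flips sign, contributing -2*(-2/15)*sqrt(1 - (1/6)/(-1/3)) = -2*(-2/15)*sqrt(3/2) = (2/15)*sqrt(6).
(-20/3)*log(1 - θ/(8/5)): winding 0 around 8/5, so this term returns to its principal value, contribution 0.
Summing the contributions at θ = 1/6 gives (2/15)*sqrt(6).


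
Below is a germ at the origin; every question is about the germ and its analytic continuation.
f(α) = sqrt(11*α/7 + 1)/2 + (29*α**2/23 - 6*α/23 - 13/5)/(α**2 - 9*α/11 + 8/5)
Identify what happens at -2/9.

Denominator factors: α**2 - 9*α/11 + 8/5 = 8158/4455 at α = -2/9 — none vanishes.
Branch term sqrt(1 - α/(-7/11)): argument at -2/9 is 41/63, nonzero, so -2/9 is not its branch point (a point on a principal cut is still regular for the continued germ).
So the germ continues analytically to -2/9.

The point is a regular point.


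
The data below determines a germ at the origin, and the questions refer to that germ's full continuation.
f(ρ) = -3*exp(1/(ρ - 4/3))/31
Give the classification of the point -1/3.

There is no denominator, hence no pole anywhere.
The essential point of exp(1/(ρ - (4/3))) is 4/3, not -1/3.
So the germ continues analytically to -1/3.

The point is a regular point.


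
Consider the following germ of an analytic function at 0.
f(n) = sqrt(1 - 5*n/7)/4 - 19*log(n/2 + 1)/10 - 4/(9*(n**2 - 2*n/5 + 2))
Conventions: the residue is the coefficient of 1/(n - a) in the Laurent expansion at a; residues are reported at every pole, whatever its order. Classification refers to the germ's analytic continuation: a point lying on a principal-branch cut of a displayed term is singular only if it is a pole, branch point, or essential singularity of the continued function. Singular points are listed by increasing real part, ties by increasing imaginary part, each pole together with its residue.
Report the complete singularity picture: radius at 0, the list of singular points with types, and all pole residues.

Denominator factor (n**2 - 2*n/5 + 2): discriminant -196/25, complex-conjugate roots (1/5) + (7/5)*i and (1/5) - (7/5)*i; poles of order 1, moduli sqrt(2) and sqrt(2).
Branch term (1/4)*sqrt(1 - n/(7/5)): its argument vanishes at n = 7/5, a square-root branch point, modulus 7/5.
Branch term (-19/10)*log(1 - n/(-2)): its argument vanishes at n = -2, a logarithmic branch point, modulus 2.
The radius of convergence is the smallest modulus among the singular points: 7/5.
The branch terms are analytic at (1/5) - (7/5)*i and contribute nothing to the residue; only the rational part matters.
The factor n**2 - 2*n/5 + 2 splits as (n - a)(n - a') with a = (1/5) - (7/5)*i, a' = (1/5) + (7/5)*i. At the order-1 pole a set g(n) = (n - a)*(rational part) = [-4/9] / (n - a').
Simple pole: residue = g(a) at a = (1/5) - (7/5)*i, which is -(10/63)*i.
The branch terms are analytic at (1/5) + (7/5)*i and contribute nothing to the residue; only the rational part matters.
The factor n**2 - 2*n/5 + 2 splits as (n - a)(n - a') with a = (1/5) + (7/5)*i, a' = (1/5) - (7/5)*i. At the order-1 pole a set g(n) = (n - a)*(rational part) = [-4/9] / (n - a').
Simple pole: residue = g(a) at a = (1/5) + (7/5)*i, which is (10/63)*i.
List the singular points by increasing real part (a conjugate pair: the negative imaginary part first).

Radius of convergence at 0: 7/5.
At -2: a logarithmic branch point.
At (1/5) - (7/5)*i: a pole of order 1; residue -(10/63)*i.
At (1/5) + (7/5)*i: a pole of order 1; residue (10/63)*i.
At 7/5: an algebraic (square-root) branch point.


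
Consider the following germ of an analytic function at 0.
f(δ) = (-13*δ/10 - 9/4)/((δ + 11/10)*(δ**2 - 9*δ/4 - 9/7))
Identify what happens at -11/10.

The point is a pole of order 1.

The denominator factor δ + 11/10 vanishes at -11/10 and appears to the power 1; the numerator there equals -41/50, nonzero, and no other factor vanishes.
Hence a pole whose order is the multiplicity, 1.


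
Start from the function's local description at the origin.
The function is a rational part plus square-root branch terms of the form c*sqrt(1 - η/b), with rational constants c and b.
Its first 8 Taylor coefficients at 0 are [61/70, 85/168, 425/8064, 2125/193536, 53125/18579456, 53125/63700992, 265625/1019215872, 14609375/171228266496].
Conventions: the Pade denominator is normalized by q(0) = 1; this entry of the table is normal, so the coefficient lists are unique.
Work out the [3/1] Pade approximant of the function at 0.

The Pade approximant has numerator coefficients [61/70, 125/448, -425/5376, -2125/774144]; denominator coefficients [1, -25/96].

Taylor coefficients needed (read off): a_0 = 61/70, a_1 = 85/168, a_2 = 425/8064, a_3 = 2125/193536, a_4 = 53125/18579456.
Write the denominator as Q(η) = 1 + q1*η. Requiring Q*f - P = O(η^5) with deg P <= 3 kills the coefficients of η^4..η^4 in Q*f:
  η^4: a_4 + q1*a_3 = 0, i.e. 53125/18579456 + (2125/193536)*q1 = 0.
Solving this linear system: q1 = -25/96.
The numerator is Q*f truncated at degree 3: P0 = a_0 = 61/70; P1 = a_1 + q1*a_0 = 125/448; P2 = a_2 + q1*a_1 = -425/5376; P3 = a_3 + q1*a_2 = -2125/774144.


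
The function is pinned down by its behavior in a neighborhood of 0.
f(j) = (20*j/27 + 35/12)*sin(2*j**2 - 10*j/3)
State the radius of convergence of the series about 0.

The radius of convergence is infinite.

The factor sin(2*j**2 - 10*j/3) is entire and contributes no finite singular point.
The polynomial part has no poles.
No finite singular points: the Taylor series at 0 converges everywhere.


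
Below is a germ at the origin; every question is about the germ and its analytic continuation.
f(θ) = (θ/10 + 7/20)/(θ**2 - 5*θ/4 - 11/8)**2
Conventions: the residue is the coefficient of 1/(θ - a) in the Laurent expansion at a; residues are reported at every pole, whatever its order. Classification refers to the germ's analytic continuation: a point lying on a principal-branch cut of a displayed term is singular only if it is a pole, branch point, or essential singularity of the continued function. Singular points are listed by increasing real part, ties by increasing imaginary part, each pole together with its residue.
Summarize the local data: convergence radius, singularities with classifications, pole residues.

Radius of convergence at 0: -5/8 + (1/8)*sqrt(113).
At 5/8 - (1/8)*sqrt(113): a pole of order 2; residue (264/63845)*sqrt(113).
At 5/8 + (1/8)*sqrt(113): a pole of order 2; residue -(264/63845)*sqrt(113).

Denominator factor (θ**2 - 5*θ/4 - 11/8)^2: discriminant 113/16, real irrational roots 5/8 + (1/8)*sqrt(113) and 5/8 - (1/8)*sqrt(113); poles of order 2, moduli 5/8 + (1/8)*sqrt(113) and -5/8 + (1/8)*sqrt(113).
The radius of convergence is the smallest modulus among the singular points: -5/8 + (1/8)*sqrt(113).
The factor θ**2 - 5*θ/4 - 11/8 splits as (θ - a)(θ - a') with a = 5/8 - (1/8)*sqrt(113), a' = 5/8 + (1/8)*sqrt(113). At the order-2 pole a set g(θ) = (θ - a)^2*f(θ) = [θ/10 + 7/20] / (θ - a')^2.
Order-2 pole: residue = g'(a); g'(5/8 - (1/8)*sqrt(113)) = (264/63845)*sqrt(113), so the residue is (264/63845)*sqrt(113).
The factor θ**2 - 5*θ/4 - 11/8 splits as (θ - a)(θ - a') with a = 5/8 + (1/8)*sqrt(113), a' = 5/8 - (1/8)*sqrt(113). At the order-2 pole a set g(θ) = (θ - a)^2*f(θ) = [θ/10 + 7/20] / (θ - a')^2.
Order-2 pole: residue = g'(a); g'(5/8 + (1/8)*sqrt(113)) = -(264/63845)*sqrt(113), so the residue is -(264/63845)*sqrt(113).
List the singular points by increasing real part (a conjugate pair: the negative imaginary part first).


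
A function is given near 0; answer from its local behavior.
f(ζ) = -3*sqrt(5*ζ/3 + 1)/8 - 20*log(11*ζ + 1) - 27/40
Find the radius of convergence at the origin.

Branch term (-20)*log(1 - ζ/(-1/11)): its argument vanishes at ζ = -1/11, a logarithmic branch point, modulus 1/11.
Branch term (-3/8)*sqrt(1 - ζ/(-3/5)): its argument vanishes at ζ = -3/5, a square-root branch point, modulus 3/5.
The radius of convergence is the smallest modulus among the singular points: 1/11.

The radius of convergence is 1/11.


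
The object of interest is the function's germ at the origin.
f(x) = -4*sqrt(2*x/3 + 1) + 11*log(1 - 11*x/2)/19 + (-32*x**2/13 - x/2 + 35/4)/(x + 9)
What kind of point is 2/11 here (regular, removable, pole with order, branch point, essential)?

The point is a logarithmic branch point.

The term (11/19)*log(1 - x/(2/11)) has argument 1 - 2/11/(2/11) = 0 at 2/11: a logarithmic (infinitely-sheeted) branch point; the remaining terms are analytic or single-valued there.


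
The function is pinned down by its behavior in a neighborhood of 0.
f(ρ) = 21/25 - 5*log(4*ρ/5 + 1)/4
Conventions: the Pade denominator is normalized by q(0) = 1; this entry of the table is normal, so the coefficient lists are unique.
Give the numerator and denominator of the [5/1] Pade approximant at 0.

Taylor coefficients needed (expand at 0): a_0 = 21/25, a_1 = -1, a_2 = 2/5, a_3 = -16/75, a_4 = 16/125, a_5 = -256/3125, a_6 = 512/9375.
Write the denominator as Q(ρ) = 1 + q1*ρ. Requiring Q*f - P = O(ρ^7) with deg P <= 5 kills the coefficients of ρ^6..ρ^6 in Q*f:
  ρ^6: a_6 + q1*a_5 = 0, i.e. 512/9375 + (-256/3125)*q1 = 0.
Solving this linear system: q1 = 2/3.
The numerator is Q*f truncated at degree 5: P0 = a_0 = 21/25; P1 = a_1 + q1*a_0 = -11/25; P2 = a_2 + q1*a_1 = -4/15; P3 = a_3 + q1*a_2 = 4/75; P4 = a_4 + q1*a_3 = -16/1125; P5 = a_5 + q1*a_4 = 32/9375.

The Pade approximant has numerator coefficients [21/25, -11/25, -4/15, 4/75, -16/1125, 32/9375]; denominator coefficients [1, 2/3].


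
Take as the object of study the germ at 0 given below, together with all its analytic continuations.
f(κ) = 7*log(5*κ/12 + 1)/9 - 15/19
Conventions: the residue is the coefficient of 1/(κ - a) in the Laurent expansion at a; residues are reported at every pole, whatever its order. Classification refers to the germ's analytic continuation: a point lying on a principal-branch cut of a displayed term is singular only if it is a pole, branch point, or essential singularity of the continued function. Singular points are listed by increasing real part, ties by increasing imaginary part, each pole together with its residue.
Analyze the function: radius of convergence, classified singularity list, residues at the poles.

Radius of convergence at 0: 12/5.
At -12/5: a logarithmic branch point.

Branch term (7/9)*log(1 - κ/(-12/5)): its argument vanishes at κ = -12/5, a logarithmic branch point, modulus 12/5.
The radius of convergence is the smallest modulus among the singular points: 12/5.


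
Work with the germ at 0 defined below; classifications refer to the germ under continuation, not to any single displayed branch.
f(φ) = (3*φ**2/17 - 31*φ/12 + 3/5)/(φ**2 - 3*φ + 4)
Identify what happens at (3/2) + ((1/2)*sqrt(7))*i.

The point is a pole of order 1.

The denominator factor φ**2 - 3*φ + 4 vanishes at (3/2) + ((1/2)*sqrt(7))*i and appears to the power 1; the numerator there equals (-2167/680) - ((419/408)*sqrt(7))*i, nonzero, and no other factor vanishes.
Hence a pole whose order is the multiplicity, 1.


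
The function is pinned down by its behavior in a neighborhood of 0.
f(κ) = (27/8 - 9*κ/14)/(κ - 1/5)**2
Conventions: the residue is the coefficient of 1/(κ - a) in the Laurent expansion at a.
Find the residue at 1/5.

The residue is -9/14.

At the order-2 pole 1/5 set g(κ) = (κ - (1/5))^2*f(κ) = 27/8 - 9*κ/14.
Order-2 pole: residue = g'(a); g'(1/5) = -9/14, so the residue is -9/14.


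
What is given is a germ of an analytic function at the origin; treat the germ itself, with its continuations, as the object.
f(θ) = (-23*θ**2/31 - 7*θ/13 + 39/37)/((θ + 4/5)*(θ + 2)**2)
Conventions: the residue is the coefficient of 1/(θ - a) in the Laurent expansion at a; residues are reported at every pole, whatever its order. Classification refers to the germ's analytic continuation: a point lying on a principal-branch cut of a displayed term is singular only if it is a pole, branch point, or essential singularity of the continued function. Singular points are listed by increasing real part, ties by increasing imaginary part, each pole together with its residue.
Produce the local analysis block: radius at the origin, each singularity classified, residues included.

Denominator factor (θ + 4/5): pole of order 1 at -4/5, modulus 4/5.
Denominator factor (θ + 2)^2: pole of order 2 at -2, modulus 2.
The radius of convergence is the smallest modulus among the singular points: 4/5.
At the order-2 pole -2 set g(θ) = (θ - (-2))^2*f(θ) = (-23*θ**2/31 - 7*θ/13 + 39/37)/(θ + 4/5).
Order-2 pole: residue = g'(a); g'(-2) = -86085/59644, so the residue is -86085/59644.
At the order-1 pole -4/5 set g(θ) = (θ - (-4/5))*f(θ) = (-23*θ**2/31 - 7*θ/13 + 39/37)/(θ + 2)**2.
Simple pole: residue = g(a) at a = -4/5, which is 41833/59644.
List the singular points by increasing real part (a conjugate pair: the negative imaginary part first).

Radius of convergence at 0: 4/5.
At -2: a pole of order 2; residue -86085/59644.
At -4/5: a pole of order 1; residue 41833/59644.


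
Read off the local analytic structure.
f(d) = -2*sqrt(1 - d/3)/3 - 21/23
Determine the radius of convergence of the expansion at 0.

Branch term (-2/3)*sqrt(1 - d/(3)): its argument vanishes at d = 3, a square-root branch point, modulus 3.
The radius of convergence is the smallest modulus among the singular points: 3.

The radius of convergence is 3.


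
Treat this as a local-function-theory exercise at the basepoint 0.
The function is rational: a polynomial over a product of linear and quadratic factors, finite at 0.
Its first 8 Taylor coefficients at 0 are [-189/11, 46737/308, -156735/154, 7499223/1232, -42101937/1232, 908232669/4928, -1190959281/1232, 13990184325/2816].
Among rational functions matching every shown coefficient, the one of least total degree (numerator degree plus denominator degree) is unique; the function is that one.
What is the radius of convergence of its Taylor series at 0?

No rational of total degree below 3 reproduces all 8 coefficients; solving the [1/2] Pade equations on them gives f(v) = (-v/7 - 28/33)/(v + 2/9)**2, whose expansion matches every shown term.
Denominator factor (v + 2/9)^2: pole of order 2 at -2/9, modulus 2/9.
The radius of convergence is the smallest modulus among the singular points: 2/9.

The radius of convergence is 2/9.


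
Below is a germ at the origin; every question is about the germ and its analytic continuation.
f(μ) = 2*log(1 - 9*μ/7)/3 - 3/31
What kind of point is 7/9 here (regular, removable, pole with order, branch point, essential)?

The term (2/3)*log(1 - μ/(7/9)) has argument 1 - 7/9/(7/9) = 0 at 7/9: a logarithmic (infinitely-sheeted) branch point; the remaining terms are analytic or single-valued there.

The point is a logarithmic branch point.


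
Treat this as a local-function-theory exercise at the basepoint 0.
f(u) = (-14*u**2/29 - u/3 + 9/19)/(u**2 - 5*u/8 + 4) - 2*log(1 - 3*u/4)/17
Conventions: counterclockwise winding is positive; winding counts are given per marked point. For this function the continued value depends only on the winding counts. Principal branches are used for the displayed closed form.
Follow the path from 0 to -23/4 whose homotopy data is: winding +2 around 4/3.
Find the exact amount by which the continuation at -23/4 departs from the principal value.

The rational part is single-valued and drops out of the difference; each branch term changes only by its own monodromy.
(-2/17)*log(1 - u/(4/3)): each positive loop around 4/3 adds 2*pi*i to the log, so winding +2 contributes (-2/17)*(2)*2*pi*i = -(8/17)*pi*i.
Summing the contributions at u = -23/4 gives -(8/17)*pi*i.

Continued minus principal equals -(8/17)*pi*i.


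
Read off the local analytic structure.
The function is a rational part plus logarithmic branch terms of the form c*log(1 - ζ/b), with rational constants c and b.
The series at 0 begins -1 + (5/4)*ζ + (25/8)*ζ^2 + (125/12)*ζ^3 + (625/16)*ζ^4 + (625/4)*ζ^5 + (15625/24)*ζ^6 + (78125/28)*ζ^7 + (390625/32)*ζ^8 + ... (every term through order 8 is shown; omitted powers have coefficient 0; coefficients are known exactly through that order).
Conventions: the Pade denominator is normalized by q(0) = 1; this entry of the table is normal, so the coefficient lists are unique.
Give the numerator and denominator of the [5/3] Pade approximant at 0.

Taylor coefficients needed (read off): a_0 = -1, a_1 = 5/4, a_2 = 25/8, a_3 = 125/12, a_4 = 625/16, a_5 = 625/4, a_6 = 15625/24, a_7 = 78125/28, a_8 = 390625/32.
Write the denominator as Q(ζ) = 1 + q1*ζ + q2*ζ^2 + q3*ζ^3. Requiring Q*f - P = O(ζ^9) with deg P <= 5 kills the coefficients of ζ^6..ζ^8 in Q*f:
  ζ^6: a_6 + q1*a_5 + q2*a_4 + q3*a_3 = 0, i.e. 15625/24 + (625/4)*q1 + (625/16)*q2 + (125/12)*q3 = 0.
  ζ^7: a_7 + q1*a_6 + q2*a_5 + q3*a_4 = 0, i.e. 78125/28 + (15625/24)*q1 + (625/4)*q2 + (625/16)*q3 = 0.
  ζ^8: a_8 + q1*a_7 + q2*a_6 + q3*a_5 = 0, i.e. 390625/32 + (78125/28)*q1 + (15625/24)*q2 + (625/4)*q3 = 0.
Solving this linear system: q1 = -75/8, q2 = 375/14, q3 = -625/28.
The numerator is Q*f truncated at degree 5: P0 = a_0 = -1; P1 = a_1 + q1*a_0 = 85/8; P2 = a_2 + q1*a_1 + q2*a_0 = -7925/224; P3 = a_3 + q1*a_2 + q2*a_1 + q3*a_0 = 49625/1344; P4 = a_4 + q1*a_3 + q2*a_2 + q3*a_1 = -625/224; P5 = a_5 + q1*a_4 + q2*a_3 + q3*a_2 = -625/896.

The Pade approximant has numerator coefficients [-1, 85/8, -7925/224, 49625/1344, -625/224, -625/896]; denominator coefficients [1, -75/8, 375/14, -625/28].


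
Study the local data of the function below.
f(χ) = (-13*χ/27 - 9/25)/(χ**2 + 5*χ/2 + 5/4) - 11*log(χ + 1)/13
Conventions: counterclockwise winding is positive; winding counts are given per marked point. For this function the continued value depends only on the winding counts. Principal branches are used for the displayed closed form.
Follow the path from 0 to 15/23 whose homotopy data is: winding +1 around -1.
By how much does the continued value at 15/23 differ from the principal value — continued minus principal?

The rational part is single-valued and drops out of the difference; each branch term changes only by its own monodromy.
(-11/13)*log(1 - χ/(-1)): each positive loop around -1 adds 2*pi*i to the log, so winding +1 contributes (-11/13)*(1)*2*pi*i = -(22/13)*pi*i.
Summing the contributions at χ = 15/23 gives -(22/13)*pi*i.

Continued minus principal equals -(22/13)*pi*i.


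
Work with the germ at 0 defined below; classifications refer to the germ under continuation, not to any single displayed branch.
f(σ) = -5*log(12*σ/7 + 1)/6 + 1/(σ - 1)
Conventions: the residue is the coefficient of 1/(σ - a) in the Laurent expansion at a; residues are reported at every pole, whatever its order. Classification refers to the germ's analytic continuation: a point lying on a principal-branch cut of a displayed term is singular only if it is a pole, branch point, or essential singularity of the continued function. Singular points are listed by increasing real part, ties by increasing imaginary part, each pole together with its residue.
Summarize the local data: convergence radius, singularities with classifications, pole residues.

Radius of convergence at 0: 7/12.
At -7/12: a logarithmic branch point.
At 1: a pole of order 1; residue 1.

Denominator factor (σ - 1): pole of order 1 at 1, modulus 1.
Branch term (-5/6)*log(1 - σ/(-7/12)): its argument vanishes at σ = -7/12, a logarithmic branch point, modulus 7/12.
The radius of convergence is the smallest modulus among the singular points: 7/12.
The branch term is analytic at 1 and contributes nothing to the residue; only the rational part matters.
At the order-1 pole 1 set g(σ) = (σ - (1))*(rational part) = 1.
Simple pole: residue = g(a) at a = 1, which is 1.
List the singular points by increasing real part (a conjugate pair: the negative imaginary part first).


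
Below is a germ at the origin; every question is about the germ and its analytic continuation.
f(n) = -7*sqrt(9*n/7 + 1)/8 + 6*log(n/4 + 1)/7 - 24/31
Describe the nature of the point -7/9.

The point is an algebraic (square-root) branch point.

The term (-7/8)*sqrt(1 - n/(-7/9)) has argument 1 - -7/9/(-7/9) = 0 at -7/9: a square-root (algebraic, two-sheeted) branch point; the remaining terms are analytic or single-valued there.


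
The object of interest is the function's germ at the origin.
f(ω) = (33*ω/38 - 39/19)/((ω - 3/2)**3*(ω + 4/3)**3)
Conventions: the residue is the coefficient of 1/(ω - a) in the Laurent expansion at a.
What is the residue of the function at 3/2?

The residue is -1755432/26977283.

At the order-3 pole 3/2 set g(ω) = (ω - (3/2))^3*f(ω) = (33*ω/38 - 39/19)/(ω + 4/3)**3.
Order-3 pole: residue = g''(a)/2; g''(3/2) = -3510864/26977283, so the residue is -1755432/26977283.


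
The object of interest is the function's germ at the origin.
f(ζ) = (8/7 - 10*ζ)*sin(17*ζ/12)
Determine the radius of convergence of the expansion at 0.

The factor sin(17*ζ/12) is entire and contributes no finite singular point.
The polynomial part has no poles.
No finite singular points: the Taylor series at 0 converges everywhere.

The radius of convergence is infinite.


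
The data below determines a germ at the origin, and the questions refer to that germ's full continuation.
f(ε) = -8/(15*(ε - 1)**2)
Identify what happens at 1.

The point is a pole of order 2.

The denominator factor ε - 1 vanishes at 1 and appears to the power 2; the numerator there equals -8/15, nonzero, and no other factor vanishes.
Hence a pole whose order is the multiplicity, 2.
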